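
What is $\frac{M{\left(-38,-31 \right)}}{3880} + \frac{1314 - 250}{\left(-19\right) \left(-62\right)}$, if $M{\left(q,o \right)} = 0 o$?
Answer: $\frac{28}{31} \approx 0.90323$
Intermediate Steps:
$M{\left(q,o \right)} = 0$
$\frac{M{\left(-38,-31 \right)}}{3880} + \frac{1314 - 250}{\left(-19\right) \left(-62\right)} = \frac{0}{3880} + \frac{1314 - 250}{\left(-19\right) \left(-62\right)} = 0 \cdot \frac{1}{3880} + \frac{1314 - 250}{1178} = 0 + 1064 \cdot \frac{1}{1178} = 0 + \frac{28}{31} = \frac{28}{31}$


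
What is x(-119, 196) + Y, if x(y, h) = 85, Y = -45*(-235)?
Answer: 10660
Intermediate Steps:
Y = 10575
x(-119, 196) + Y = 85 + 10575 = 10660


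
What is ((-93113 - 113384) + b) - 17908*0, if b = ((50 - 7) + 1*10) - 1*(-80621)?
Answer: -125823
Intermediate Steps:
b = 80674 (b = (43 + 10) + 80621 = 53 + 80621 = 80674)
((-93113 - 113384) + b) - 17908*0 = ((-93113 - 113384) + 80674) - 17908*0 = (-206497 + 80674) - 1*0 = -125823 + 0 = -125823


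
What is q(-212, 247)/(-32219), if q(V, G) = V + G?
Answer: -35/32219 ≈ -0.0010863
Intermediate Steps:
q(V, G) = G + V
q(-212, 247)/(-32219) = (247 - 212)/(-32219) = 35*(-1/32219) = -35/32219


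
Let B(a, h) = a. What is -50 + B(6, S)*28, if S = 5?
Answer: 118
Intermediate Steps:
-50 + B(6, S)*28 = -50 + 6*28 = -50 + 168 = 118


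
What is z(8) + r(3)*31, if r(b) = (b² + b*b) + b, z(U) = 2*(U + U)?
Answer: 683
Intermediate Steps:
z(U) = 4*U (z(U) = 2*(2*U) = 4*U)
r(b) = b + 2*b² (r(b) = (b² + b²) + b = 2*b² + b = b + 2*b²)
z(8) + r(3)*31 = 4*8 + (3*(1 + 2*3))*31 = 32 + (3*(1 + 6))*31 = 32 + (3*7)*31 = 32 + 21*31 = 32 + 651 = 683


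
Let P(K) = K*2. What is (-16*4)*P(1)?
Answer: -128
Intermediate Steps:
P(K) = 2*K
(-16*4)*P(1) = (-16*4)*(2*1) = -64*2 = -128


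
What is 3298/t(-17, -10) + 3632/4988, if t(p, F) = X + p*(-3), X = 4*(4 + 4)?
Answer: 4187970/103501 ≈ 40.463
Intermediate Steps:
X = 32 (X = 4*8 = 32)
t(p, F) = 32 - 3*p (t(p, F) = 32 + p*(-3) = 32 - 3*p)
3298/t(-17, -10) + 3632/4988 = 3298/(32 - 3*(-17)) + 3632/4988 = 3298/(32 + 51) + 3632*(1/4988) = 3298/83 + 908/1247 = 4187970/103501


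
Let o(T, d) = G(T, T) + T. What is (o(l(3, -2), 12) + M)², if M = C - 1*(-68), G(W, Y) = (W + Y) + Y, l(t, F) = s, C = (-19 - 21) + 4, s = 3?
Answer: 1936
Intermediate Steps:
C = -36 (C = -40 + 4 = -36)
l(t, F) = 3
G(W, Y) = W + 2*Y
M = 32 (M = -36 - 1*(-68) = -36 + 68 = 32)
o(T, d) = 4*T (o(T, d) = (T + 2*T) + T = 3*T + T = 4*T)
(o(l(3, -2), 12) + M)² = (4*3 + 32)² = (12 + 32)² = 44² = 1936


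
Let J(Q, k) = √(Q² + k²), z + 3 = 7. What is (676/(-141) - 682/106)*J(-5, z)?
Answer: -83909*√41/7473 ≈ -71.896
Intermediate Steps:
z = 4 (z = -3 + 7 = 4)
(676/(-141) - 682/106)*J(-5, z) = (676/(-141) - 682/106)*√((-5)² + 4²) = (676*(-1/141) - 682*1/106)*√(25 + 16) = (-676/141 - 341/53)*√41 = -83909*√41/7473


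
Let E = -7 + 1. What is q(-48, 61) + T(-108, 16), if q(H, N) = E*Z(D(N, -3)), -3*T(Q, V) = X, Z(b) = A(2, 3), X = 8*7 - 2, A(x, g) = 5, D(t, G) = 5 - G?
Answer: -48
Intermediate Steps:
E = -6
X = 54 (X = 56 - 2 = 54)
Z(b) = 5
T(Q, V) = -18 (T(Q, V) = -⅓*54 = -18)
q(H, N) = -30 (q(H, N) = -6*5 = -30)
q(-48, 61) + T(-108, 16) = -30 - 18 = -48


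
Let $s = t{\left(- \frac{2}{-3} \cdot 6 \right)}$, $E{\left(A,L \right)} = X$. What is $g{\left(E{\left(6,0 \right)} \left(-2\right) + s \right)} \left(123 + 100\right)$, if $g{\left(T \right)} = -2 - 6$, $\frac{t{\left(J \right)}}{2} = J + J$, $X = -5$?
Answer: $-1784$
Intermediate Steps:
$t{\left(J \right)} = 4 J$ ($t{\left(J \right)} = 2 \left(J + J\right) = 2 \cdot 2 J = 4 J$)
$E{\left(A,L \right)} = -5$
$s = 16$ ($s = 4 - \frac{2}{-3} \cdot 6 = 4 \left(-2\right) \left(- \frac{1}{3}\right) 6 = 4 \cdot \frac{2}{3} \cdot 6 = 4 \cdot 4 = 16$)
$g{\left(T \right)} = -8$ ($g{\left(T \right)} = -2 - 6 = -8$)
$g{\left(E{\left(6,0 \right)} \left(-2\right) + s \right)} \left(123 + 100\right) = - 8 \left(123 + 100\right) = \left(-8\right) 223 = -1784$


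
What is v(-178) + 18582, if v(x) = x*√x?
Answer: 18582 - 178*I*√178 ≈ 18582.0 - 2374.8*I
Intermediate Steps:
v(x) = x^(3/2)
v(-178) + 18582 = (-178)^(3/2) + 18582 = -178*I*√178 + 18582 = 18582 - 178*I*√178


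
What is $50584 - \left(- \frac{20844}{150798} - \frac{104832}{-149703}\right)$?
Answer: $\frac{63439817268994}{1254161833} \approx 50583.0$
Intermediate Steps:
$50584 - \left(- \frac{20844}{150798} - \frac{104832}{-149703}\right) = 50584 - \left(\left(-20844\right) \frac{1}{150798} - - \frac{34944}{49901}\right) = 50584 - \left(- \frac{3474}{25133} + \frac{34944}{49901}\right) = 50584 - \frac{704891478}{1254161833} = \frac{63439817268994}{1254161833}$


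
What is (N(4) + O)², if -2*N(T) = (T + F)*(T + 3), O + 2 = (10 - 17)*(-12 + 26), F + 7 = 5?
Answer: 11449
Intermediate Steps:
F = -2 (F = -7 + 5 = -2)
O = -100 (O = -2 + (10 - 17)*(-12 + 26) = -2 - 7*14 = -2 - 98 = -100)
N(T) = -(-2 + T)*(3 + T)/2 (N(T) = -(T - 2)*(T + 3)/2 = -(-2 + T)*(3 + T)/2)
(N(4) + O)² = ((3 - ½*4 - ½*4²) - 100)² = ((3 - 2 - ½*16) - 100)² = ((3 - 2 - 8) - 100)² = (-7 - 100)² = (-107)² = 11449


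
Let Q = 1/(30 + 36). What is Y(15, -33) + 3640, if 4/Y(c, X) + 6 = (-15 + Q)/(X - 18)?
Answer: 69900016/19207 ≈ 3639.3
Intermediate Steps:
Q = 1/66 ≈ 0.015152
Y(c, X) = 4/(-6 - 989/(66*(-18 + X))) (Y(c, X) = 4/(-6 + (-15 + 1/66)/(X - 18)) = 4/(-6 - 989/(66*(-18 + X))))
Y(15, -33) + 3640 = 264*(-18 - 33)/(6139 - 396*(-33)) + 3640 = 264*(-51)/(6139 + 13068) + 3640 = 264*(-51)/19207 + 3640 = 264*(1/19207)*(-51) + 3640 = -13464/19207 + 3640 = 69900016/19207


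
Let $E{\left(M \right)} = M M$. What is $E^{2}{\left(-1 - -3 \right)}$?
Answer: $16$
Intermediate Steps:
$E{\left(M \right)} = M^{2}$
$E^{2}{\left(-1 - -3 \right)} = \left(\left(-1 - -3\right)^{2}\right)^{2} = \left(\left(-1 + 3\right)^{2}\right)^{2} = \left(2^{2}\right)^{2} = 4^{2} = 16$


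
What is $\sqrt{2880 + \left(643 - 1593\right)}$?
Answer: $\sqrt{1930} \approx 43.932$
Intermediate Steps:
$\sqrt{2880 + \left(643 - 1593\right)} = \sqrt{2880 - 950} = \sqrt{1930}$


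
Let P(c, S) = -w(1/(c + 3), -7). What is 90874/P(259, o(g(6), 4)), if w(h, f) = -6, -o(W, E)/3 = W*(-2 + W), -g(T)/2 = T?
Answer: 45437/3 ≈ 15146.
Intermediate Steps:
g(T) = -2*T
o(W, E) = -3*W*(-2 + W)
P(c, S) = 6 (P(c, S) = -1*(-6) = 6)
90874/P(259, o(g(6), 4)) = 90874/6 = 90874*(⅙) = 45437/3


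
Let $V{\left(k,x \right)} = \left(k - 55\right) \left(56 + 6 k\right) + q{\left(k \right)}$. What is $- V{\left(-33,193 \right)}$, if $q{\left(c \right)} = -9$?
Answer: $-12487$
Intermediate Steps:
$V{\left(k,x \right)} = -9 + \left(-55 + k\right) \left(56 + 6 k\right)$ ($V{\left(k,x \right)} = \left(k - 55\right) \left(56 + 6 k\right) - 9 = \left(-55 + k\right) \left(56 + 6 k\right) - 9 = -9 + \left(-55 + k\right) \left(56 + 6 k\right)$)
$- V{\left(-33,193 \right)} = - (-3089 - -9042 + 6 \left(-33\right)^{2}) = - (-3089 + 9042 + 6 \cdot 1089) = - (-3089 + 9042 + 6534) = \left(-1\right) 12487 = -12487$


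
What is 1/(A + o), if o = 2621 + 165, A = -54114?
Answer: -1/51328 ≈ -1.9483e-5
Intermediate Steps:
o = 2786
1/(A + o) = 1/(-54114 + 2786) = 1/(-51328) = -1/51328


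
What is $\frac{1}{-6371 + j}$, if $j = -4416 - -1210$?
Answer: $- \frac{1}{9577} \approx -0.00010442$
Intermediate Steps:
$j = -3206$ ($j = -4416 + 1210 = -3206$)
$\frac{1}{-6371 + j} = \frac{1}{-6371 - 3206} = \frac{1}{-9577} = - \frac{1}{9577}$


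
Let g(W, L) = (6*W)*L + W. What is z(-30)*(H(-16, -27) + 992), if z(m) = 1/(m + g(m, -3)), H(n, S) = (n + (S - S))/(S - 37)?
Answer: 1323/640 ≈ 2.0672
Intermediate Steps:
g(W, L) = W + 6*L*W (g(W, L) = 6*L*W + W = W + 6*L*W)
H(n, S) = n/(-37 + S) (H(n, S) = (n + 0)/(-37 + S) = n/(-37 + S))
z(m) = -1/(16*m) (z(m) = 1/(m + m*(1 + 6*(-3))) = 1/(m + m*(1 - 18)) = 1/(m + m*(-17)) = 1/(m - 17*m) = 1/(-16*m) = -1/(16*m))
z(-30)*(H(-16, -27) + 992) = (-1/16/(-30))*(-16/(-37 - 27) + 992) = (-1/16*(-1/30))*(-16/(-64) + 992) = (-16*(-1/64) + 992)/480 = (1/4 + 992)/480 = (1/480)*(3969/4) = 1323/640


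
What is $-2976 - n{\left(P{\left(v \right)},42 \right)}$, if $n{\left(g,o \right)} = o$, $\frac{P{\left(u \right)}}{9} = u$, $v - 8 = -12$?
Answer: $-3018$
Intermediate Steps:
$v = -4$ ($v = 8 - 12 = -4$)
$P{\left(u \right)} = 9 u$
$-2976 - n{\left(P{\left(v \right)},42 \right)} = -2976 - 42 = -3018$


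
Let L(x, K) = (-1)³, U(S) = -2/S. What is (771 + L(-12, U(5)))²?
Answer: 592900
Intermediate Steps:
L(x, K) = -1
(771 + L(-12, U(5)))² = (771 - 1)² = 770² = 592900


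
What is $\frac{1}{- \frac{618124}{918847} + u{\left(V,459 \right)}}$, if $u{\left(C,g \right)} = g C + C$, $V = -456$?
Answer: $- \frac{918847}{192737964844} \approx -4.7673 \cdot 10^{-6}$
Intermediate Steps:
$u{\left(C,g \right)} = C + C g$ ($u{\left(C,g \right)} = C g + C = C + C g$)
$\frac{1}{- \frac{618124}{918847} + u{\left(V,459 \right)}} = \frac{1}{- \frac{618124}{918847} - 456 \left(1 + 459\right)} = \frac{1}{\left(-618124\right) \frac{1}{918847} - 209760} = \frac{1}{- \frac{618124}{918847} - 209760} = \frac{1}{- \frac{192737964844}{918847}} = - \frac{918847}{192737964844}$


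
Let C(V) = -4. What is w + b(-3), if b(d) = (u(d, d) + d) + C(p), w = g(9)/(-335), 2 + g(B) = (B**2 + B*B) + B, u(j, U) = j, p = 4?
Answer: -3519/335 ≈ -10.504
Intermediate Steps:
g(B) = -2 + B + 2*B**2 (g(B) = -2 + ((B**2 + B*B) + B) = -2 + ((B**2 + B**2) + B) = -2 + (2*B**2 + B) = -2 + (B + 2*B**2) = -2 + B + 2*B**2)
w = -169/335 (w = (-2 + 9 + 2*9**2)/(-335) = (-2 + 9 + 2*81)*(-1/335) = (-2 + 9 + 162)*(-1/335) = 169*(-1/335) = -169/335 ≈ -0.50448)
b(d) = -4 + 2*d (b(d) = (d + d) - 4 = 2*d - 4 = -4 + 2*d)
w + b(-3) = -169/335 + (-4 + 2*(-3)) = -169/335 + (-4 - 6) = -169/335 - 10 = -3519/335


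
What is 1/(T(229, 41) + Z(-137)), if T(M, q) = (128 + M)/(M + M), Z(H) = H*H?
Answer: 458/8596559 ≈ 5.3277e-5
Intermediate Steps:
Z(H) = H**2
T(M, q) = (128 + M)/(2*M) (T(M, q) = (128 + M)/((2*M)) = (128 + M)*(1/(2*M)) = (128 + M)/(2*M))
1/(T(229, 41) + Z(-137)) = 1/((1/2)*(128 + 229)/229 + (-137)**2) = 1/((1/2)*(1/229)*357 + 18769) = 1/(357/458 + 18769) = 1/(8596559/458) = 458/8596559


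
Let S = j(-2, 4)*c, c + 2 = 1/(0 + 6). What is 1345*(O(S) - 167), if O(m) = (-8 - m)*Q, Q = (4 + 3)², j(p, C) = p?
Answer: -2980520/3 ≈ -9.9351e+5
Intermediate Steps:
Q = 49 (Q = 7² = 49)
c = -11/6 (c = -2 + 1/(0 + 6) = -2 + 1/6 = -2 + ⅙ = -11/6 ≈ -1.8333)
S = 11/3 (S = -2*(-11/6) = 11/3 ≈ 3.6667)
O(m) = -392 - 49*m (O(m) = (-8 - m)*49 = -392 - 49*m)
1345*(O(S) - 167) = 1345*((-392 - 49*11/3) - 167) = 1345*((-392 - 539/3) - 167) = 1345*(-1715/3 - 167) = 1345*(-2216/3) = -2980520/3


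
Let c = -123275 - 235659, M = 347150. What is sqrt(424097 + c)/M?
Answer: sqrt(65163)/347150 ≈ 0.00073533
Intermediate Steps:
c = -358934
sqrt(424097 + c)/M = sqrt(424097 - 358934)/347150 = sqrt(65163)*(1/347150) = sqrt(65163)/347150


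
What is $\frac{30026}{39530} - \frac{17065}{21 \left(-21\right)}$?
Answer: $\frac{343910458}{8716365} \approx 39.456$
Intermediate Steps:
$\frac{30026}{39530} - \frac{17065}{21 \left(-21\right)} = 30026 \cdot \frac{1}{39530} - \frac{17065}{-441} = \frac{15013}{19765} - - \frac{17065}{441} = \frac{15013}{19765} + \frac{17065}{441} = \frac{343910458}{8716365}$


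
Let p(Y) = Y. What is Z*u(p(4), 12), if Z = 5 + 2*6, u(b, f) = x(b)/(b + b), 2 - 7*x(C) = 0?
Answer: 17/28 ≈ 0.60714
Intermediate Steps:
x(C) = 2/7 (x(C) = 2/7 - 1/7*0 = 2/7 + 0 = 2/7)
u(b, f) = 1/(7*b) (u(b, f) = 2/(7*(b + b)) = 2/(7*((2*b))) = 2*(1/(2*b))/7 = 1/(7*b))
Z = 17 (Z = 5 + 12 = 17)
Z*u(p(4), 12) = 17*((1/7)/4) = 17*((1/7)*(1/4)) = 17*(1/28) = 17/28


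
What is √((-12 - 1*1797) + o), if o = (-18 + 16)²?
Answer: 19*I*√5 ≈ 42.485*I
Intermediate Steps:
o = 4 (o = (-2)² = 4)
√((-12 - 1*1797) + o) = √((-12 - 1*1797) + 4) = √((-12 - 1797) + 4) = √(-1809 + 4) = √(-1805) = 19*I*√5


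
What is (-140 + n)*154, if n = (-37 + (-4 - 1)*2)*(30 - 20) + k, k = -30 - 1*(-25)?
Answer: -94710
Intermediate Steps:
k = -5 (k = -30 + 25 = -5)
n = -475 (n = (-37 + (-4 - 1)*2)*(30 - 20) - 5 = (-37 - 5*2)*10 - 5 = (-37 - 10)*10 - 5 = -47*10 - 5 = -470 - 5 = -475)
(-140 + n)*154 = (-140 - 475)*154 = -615*154 = -94710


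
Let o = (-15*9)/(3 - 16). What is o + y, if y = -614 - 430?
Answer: -13437/13 ≈ -1033.6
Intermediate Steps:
y = -1044
o = 135/13 (o = -135/(-13) = -135*(-1/13) = 135/13 ≈ 10.385)
o + y = 135/13 - 1044 = -13437/13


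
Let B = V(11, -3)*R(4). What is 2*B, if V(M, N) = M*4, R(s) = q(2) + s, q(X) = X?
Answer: 528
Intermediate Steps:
R(s) = 2 + s
V(M, N) = 4*M
B = 264 (B = (4*11)*(2 + 4) = 44*6 = 264)
2*B = 2*264 = 528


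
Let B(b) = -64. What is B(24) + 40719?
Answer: 40655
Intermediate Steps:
B(24) + 40719 = -64 + 40719 = 40655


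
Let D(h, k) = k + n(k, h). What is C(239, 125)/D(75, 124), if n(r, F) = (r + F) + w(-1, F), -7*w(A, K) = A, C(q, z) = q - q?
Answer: 0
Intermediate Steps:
C(q, z) = 0
w(A, K) = -A/7
n(r, F) = ⅐ + F + r (n(r, F) = (r + F) - ⅐*(-1) = (F + r) + ⅐ = ⅐ + F + r)
D(h, k) = ⅐ + h + 2*k (D(h, k) = k + (⅐ + h + k) = ⅐ + h + 2*k)
C(239, 125)/D(75, 124) = 0/(⅐ + 75 + 2*124) = 0/(⅐ + 75 + 248) = 0/(2262/7) = 0*(7/2262) = 0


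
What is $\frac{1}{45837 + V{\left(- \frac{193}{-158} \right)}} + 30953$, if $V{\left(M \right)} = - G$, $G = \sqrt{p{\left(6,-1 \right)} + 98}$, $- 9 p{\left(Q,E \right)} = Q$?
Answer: $\frac{195099588706006}{6303091415} + \frac{2 \sqrt{219}}{6303091415} \approx 30953.0$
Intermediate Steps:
$p{\left(Q,E \right)} = - \frac{Q}{9}$
$G = \frac{2 \sqrt{219}}{3}$ ($G = \sqrt{\left(- \frac{1}{9}\right) 6 + 98} = \sqrt{- \frac{2}{3} + 98} = \sqrt{\frac{292}{3}} = \frac{2 \sqrt{219}}{3} \approx 9.8658$)
$V{\left(M \right)} = - \frac{2 \sqrt{219}}{3}$
$\frac{1}{45837 + V{\left(- \frac{193}{-158} \right)}} + 30953 = \frac{1}{45837 - \frac{2 \sqrt{219}}{3}} + 30953 = 30953 + \frac{1}{45837 - \frac{2 \sqrt{219}}{3}}$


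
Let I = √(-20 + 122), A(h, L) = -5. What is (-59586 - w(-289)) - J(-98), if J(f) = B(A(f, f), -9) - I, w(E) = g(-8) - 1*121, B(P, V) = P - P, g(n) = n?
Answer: -59457 + √102 ≈ -59447.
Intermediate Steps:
B(P, V) = 0
I = √102 ≈ 10.100
w(E) = -129 (w(E) = -8 - 1*121 = -8 - 121 = -129)
J(f) = -√102 (J(f) = 0 - √102 = -√102)
(-59586 - w(-289)) - J(-98) = (-59586 - 1*(-129)) - (-1)*√102 = (-59586 + 129) + √102 = -59457 + √102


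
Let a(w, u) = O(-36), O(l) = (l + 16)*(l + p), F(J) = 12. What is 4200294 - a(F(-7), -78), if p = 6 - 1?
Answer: 4199674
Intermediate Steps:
p = 5
O(l) = (5 + l)*(16 + l) (O(l) = (l + 16)*(l + 5) = (16 + l)*(5 + l) = (5 + l)*(16 + l))
a(w, u) = 620 (a(w, u) = 80 + (-36)² + 21*(-36) = 80 + 1296 - 756 = 620)
4200294 - a(F(-7), -78) = 4200294 - 1*620 = 4200294 - 620 = 4199674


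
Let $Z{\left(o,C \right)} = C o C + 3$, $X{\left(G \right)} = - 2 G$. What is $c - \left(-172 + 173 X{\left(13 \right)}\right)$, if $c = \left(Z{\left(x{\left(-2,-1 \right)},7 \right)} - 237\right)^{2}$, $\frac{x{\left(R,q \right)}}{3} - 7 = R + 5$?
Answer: $1532366$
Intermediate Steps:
$x{\left(R,q \right)} = 36 + 3 R$ ($x{\left(R,q \right)} = 21 + 3 \left(R + 5\right) = 21 + 3 \left(5 + R\right) = 21 + \left(15 + 3 R\right) = 36 + 3 R$)
$Z{\left(o,C \right)} = 3 + o C^{2}$ ($Z{\left(o,C \right)} = o C^{2} + 3 = 3 + o C^{2}$)
$c = 1527696$ ($c = \left(\left(3 + \left(36 + 3 \left(-2\right)\right) 7^{2}\right) - 237\right)^{2} = \left(\left(3 + \left(36 - 6\right) 49\right) - 237\right)^{2} = \left(\left(3 + 30 \cdot 49\right) - 237\right)^{2} = \left(\left(3 + 1470\right) - 237\right)^{2} = \left(1473 - 237\right)^{2} = 1236^{2} = 1527696$)
$c - \left(-172 + 173 X{\left(13 \right)}\right) = 1527696 - \left(-172 + 173 \left(\left(-2\right) 13\right)\right) = 1527696 - \left(-172 + 173 \left(-26\right)\right) = 1527696 - \left(-172 - 4498\right) = 1527696 - -4670 = 1527696 + 4670 = 1532366$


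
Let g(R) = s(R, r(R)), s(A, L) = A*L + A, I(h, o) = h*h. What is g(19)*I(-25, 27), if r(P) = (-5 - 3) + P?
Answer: 142500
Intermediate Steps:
I(h, o) = h²
r(P) = -8 + P
s(A, L) = A + A*L
g(R) = R*(-7 + R) (g(R) = R*(1 + (-8 + R)) = R*(-7 + R))
g(19)*I(-25, 27) = (19*(-7 + 19))*(-25)² = (19*12)*625 = 228*625 = 142500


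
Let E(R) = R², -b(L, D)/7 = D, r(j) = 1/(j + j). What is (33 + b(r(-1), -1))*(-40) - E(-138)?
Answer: -20644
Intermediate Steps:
r(j) = 1/(2*j)
b(L, D) = -7*D
(33 + b(r(-1), -1))*(-40) - E(-138) = (33 - 7*(-1))*(-40) - 1*(-138)² = (33 + 7)*(-40) - 1*19044 = 40*(-40) - 19044 = -1600 - 19044 = -20644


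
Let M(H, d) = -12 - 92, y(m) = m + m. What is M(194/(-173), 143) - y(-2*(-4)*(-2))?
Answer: -72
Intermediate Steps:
y(m) = 2*m
M(H, d) = -104
M(194/(-173), 143) - y(-2*(-4)*(-2)) = -104 - 2*-2*(-4)*(-2) = -104 - 2*8*(-2) = -104 - 2*(-16) = -104 - 1*(-32) = -104 + 32 = -72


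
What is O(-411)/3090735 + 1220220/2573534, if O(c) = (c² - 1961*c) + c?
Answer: 1046539441259/1325685267915 ≈ 0.78943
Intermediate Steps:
O(c) = c² - 1960*c
O(-411)/3090735 + 1220220/2573534 = -411*(-1960 - 411)/3090735 + 1220220/2573534 = -411*(-2371)*(1/3090735) + 1220220*(1/2573534) = 974481*(1/3090735) + 610110/1286767 = 324827/1030245 + 610110/1286767 = 1046539441259/1325685267915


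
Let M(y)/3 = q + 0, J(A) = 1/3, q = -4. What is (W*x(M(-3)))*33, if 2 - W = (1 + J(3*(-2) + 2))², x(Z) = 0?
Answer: 0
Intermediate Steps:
J(A) = ⅓
M(y) = -12 (M(y) = 3*(-4 + 0) = 3*(-4) = -12)
W = 2/9 (W = 2 - (1 + ⅓)² = 2 - (4/3)² = 2 - 1*16/9 = 2 - 16/9 = 2/9 ≈ 0.22222)
(W*x(M(-3)))*33 = ((2/9)*0)*33 = 0*33 = 0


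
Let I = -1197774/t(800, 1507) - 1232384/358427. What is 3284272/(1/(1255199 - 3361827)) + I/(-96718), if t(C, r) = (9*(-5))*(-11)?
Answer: -6595803190275507902641419/953324421115 ≈ -6.9187e+12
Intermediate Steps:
t(C, r) = 495 (t(C, r) = -45*(-11) = 495)
I = -47769396842/19713485 (I = -1197774/495 - 1232384/358427 = -1197774*1/495 - 1232384*1/358427 = -133086/55 - 1232384/358427 = -47769396842/19713485 ≈ -2423.2)
3284272/(1/(1255199 - 3361827)) + I/(-96718) = 3284272/(1/(1255199 - 3361827)) - 47769396842/19713485/(-96718) = 3284272/(1/(-2106628)) - 47769396842/19713485*(-1/96718) = 3284272/(-1/2106628) + 23884698421/953324421115 = 3284272*(-2106628) + 23884698421/953324421115 = -6918739354816 + 23884698421/953324421115 = -6595803190275507902641419/953324421115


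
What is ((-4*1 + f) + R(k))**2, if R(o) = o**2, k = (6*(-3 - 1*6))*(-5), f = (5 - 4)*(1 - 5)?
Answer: 5313243664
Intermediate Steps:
f = -4 (f = 1*(-4) = -4)
k = 270 (k = (6*(-3 - 6))*(-5) = (6*(-9))*(-5) = -54*(-5) = 270)
((-4*1 + f) + R(k))**2 = ((-4*1 - 4) + 270**2)**2 = ((-4 - 4) + 72900)**2 = (-8 + 72900)**2 = 72892**2 = 5313243664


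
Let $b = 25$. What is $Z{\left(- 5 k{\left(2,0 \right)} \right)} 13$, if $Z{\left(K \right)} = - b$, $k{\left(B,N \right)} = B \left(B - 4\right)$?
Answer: $-325$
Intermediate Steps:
$k{\left(B,N \right)} = B \left(-4 + B\right)$
$Z{\left(K \right)} = -25$ ($Z{\left(K \right)} = \left(-1\right) 25 = -25$)
$Z{\left(- 5 k{\left(2,0 \right)} \right)} 13 = \left(-25\right) 13 = -325$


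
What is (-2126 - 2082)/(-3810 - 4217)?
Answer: 4208/8027 ≈ 0.52423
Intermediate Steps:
(-2126 - 2082)/(-3810 - 4217) = -4208/(-8027) = -4208*(-1/8027) = 4208/8027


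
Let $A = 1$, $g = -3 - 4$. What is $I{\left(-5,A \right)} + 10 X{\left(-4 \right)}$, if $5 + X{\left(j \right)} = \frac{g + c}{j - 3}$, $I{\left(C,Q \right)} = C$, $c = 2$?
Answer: $- \frac{335}{7} \approx -47.857$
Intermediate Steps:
$g = -7$ ($g = -3 - 4 = -7$)
$X{\left(j \right)} = -5 - \frac{5}{-3 + j}$ ($X{\left(j \right)} = -5 + \frac{-7 + 2}{j - 3} = -5 - \frac{5}{-3 + j}$)
$I{\left(-5,A \right)} + 10 X{\left(-4 \right)} = -5 + 10 \frac{5 \left(2 - -4\right)}{-3 - 4} = -5 + 10 \frac{5 \left(2 + 4\right)}{-7} = -5 + 10 \cdot 5 \left(- \frac{1}{7}\right) 6 = -5 + 10 \left(- \frac{30}{7}\right) = -5 - \frac{300}{7} = - \frac{335}{7}$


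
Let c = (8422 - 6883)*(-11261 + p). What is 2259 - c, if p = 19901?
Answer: -13294701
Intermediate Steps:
c = 13296960 (c = (8422 - 6883)*(-11261 + 19901) = 1539*8640 = 13296960)
2259 - c = 2259 - 1*13296960 = 2259 - 13296960 = -13294701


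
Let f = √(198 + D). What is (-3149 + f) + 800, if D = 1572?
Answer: -2349 + √1770 ≈ -2306.9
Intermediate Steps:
f = √1770 (f = √(198 + 1572) = √1770 ≈ 42.071)
(-3149 + f) + 800 = (-3149 + √1770) + 800 = -2349 + √1770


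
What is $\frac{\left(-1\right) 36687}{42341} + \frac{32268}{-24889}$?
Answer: $- \frac{2279362131}{1053825149} \approx -2.1629$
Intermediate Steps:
$\frac{\left(-1\right) 36687}{42341} + \frac{32268}{-24889} = \left(-36687\right) \frac{1}{42341} + 32268 \left(- \frac{1}{24889}\right) = - \frac{36687}{42341} - \frac{32268}{24889} = - \frac{2279362131}{1053825149}$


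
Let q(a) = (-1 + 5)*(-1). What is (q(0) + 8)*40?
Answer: 160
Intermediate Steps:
q(a) = -4 (q(a) = 4*(-1) = -4)
(q(0) + 8)*40 = (-4 + 8)*40 = 4*40 = 160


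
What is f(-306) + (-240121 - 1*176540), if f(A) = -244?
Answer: -416905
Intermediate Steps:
f(-306) + (-240121 - 1*176540) = -244 + (-240121 - 1*176540) = -244 + (-240121 - 176540) = -244 - 416661 = -416905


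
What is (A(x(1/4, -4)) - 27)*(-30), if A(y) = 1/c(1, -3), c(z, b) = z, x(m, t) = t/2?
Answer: 780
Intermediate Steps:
x(m, t) = t/2 (x(m, t) = t*(½) = t/2)
A(y) = 1 (A(y) = 1/1 = 1)
(A(x(1/4, -4)) - 27)*(-30) = (1 - 27)*(-30) = -26*(-30) = 780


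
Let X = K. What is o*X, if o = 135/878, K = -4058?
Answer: -273915/439 ≈ -623.95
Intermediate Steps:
o = 135/878 (o = 135*(1/878) = 135/878 ≈ 0.15376)
X = -4058
o*X = (135/878)*(-4058) = -273915/439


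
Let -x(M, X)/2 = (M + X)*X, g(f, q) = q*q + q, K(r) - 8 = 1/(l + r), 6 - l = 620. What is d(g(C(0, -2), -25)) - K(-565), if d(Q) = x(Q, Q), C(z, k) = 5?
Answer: -1697769431/1179 ≈ -1.4400e+6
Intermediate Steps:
l = -614 (l = 6 - 1*620 = 6 - 620 = -614)
K(r) = 8 + 1/(-614 + r)
g(f, q) = q + q**2 (g(f, q) = q**2 + q = q + q**2)
x(M, X) = -2*X*(M + X) (x(M, X) = -2*(M + X)*X = -2*X*(M + X))
d(Q) = -4*Q**2 (d(Q) = -2*Q*(Q + Q) = -2*Q*2*Q = -4*Q**2)
d(g(C(0, -2), -25)) - K(-565) = -4*625*(1 - 25)**2 - (-4911 + 8*(-565))/(-614 - 565) = -4*(-25*(-24))**2 - (-4911 - 4520)/(-1179) = -4*600**2 - (-1)*(-9431)/1179 = -4*360000 - 1*9431/1179 = -1440000 - 9431/1179 = -1697769431/1179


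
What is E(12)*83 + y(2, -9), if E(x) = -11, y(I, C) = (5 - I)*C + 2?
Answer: -938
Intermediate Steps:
y(I, C) = 2 + C*(5 - I) (y(I, C) = C*(5 - I) + 2 = 2 + C*(5 - I))
E(12)*83 + y(2, -9) = -11*83 + (2 + 5*(-9) - 1*(-9)*2) = -913 + (2 - 45 + 18) = -913 - 25 = -938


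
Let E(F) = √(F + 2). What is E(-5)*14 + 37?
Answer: 37 + 14*I*√3 ≈ 37.0 + 24.249*I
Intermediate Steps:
E(F) = √(2 + F)
E(-5)*14 + 37 = √(2 - 5)*14 + 37 = √(-3)*14 + 37 = (I*√3)*14 + 37 = 14*I*√3 + 37 = 37 + 14*I*√3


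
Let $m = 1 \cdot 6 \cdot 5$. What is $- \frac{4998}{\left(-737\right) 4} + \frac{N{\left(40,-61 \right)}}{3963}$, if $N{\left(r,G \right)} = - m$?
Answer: $\frac{3286439}{1947154} \approx 1.6878$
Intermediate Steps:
$m = 30$ ($m = 6 \cdot 5 = 30$)
$N{\left(r,G \right)} = -30$ ($N{\left(r,G \right)} = \left(-1\right) 30 = -30$)
$- \frac{4998}{\left(-737\right) 4} + \frac{N{\left(40,-61 \right)}}{3963} = - \frac{4998}{\left(-737\right) 4} - \frac{30}{3963} = - \frac{4998}{-2948} - \frac{10}{1321} = \left(-4998\right) \left(- \frac{1}{2948}\right) - \frac{10}{1321} = \frac{2499}{1474} - \frac{10}{1321} = \frac{3286439}{1947154}$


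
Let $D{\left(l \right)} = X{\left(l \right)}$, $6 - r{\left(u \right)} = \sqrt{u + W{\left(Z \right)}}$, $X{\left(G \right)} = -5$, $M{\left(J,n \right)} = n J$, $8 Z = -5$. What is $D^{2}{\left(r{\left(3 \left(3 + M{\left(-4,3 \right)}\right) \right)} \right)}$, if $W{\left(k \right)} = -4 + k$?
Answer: $25$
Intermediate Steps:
$Z = - \frac{5}{8}$ ($Z = \frac{1}{8} \left(-5\right) = - \frac{5}{8} \approx -0.625$)
$M{\left(J,n \right)} = J n$
$r{\left(u \right)} = 6 - \sqrt{- \frac{37}{8} + u}$ ($r{\left(u \right)} = 6 - \sqrt{u - \frac{37}{8}} = 6 - \sqrt{- \frac{37}{8} + u}$)
$D{\left(l \right)} = -5$
$D^{2}{\left(r{\left(3 \left(3 + M{\left(-4,3 \right)}\right) \right)} \right)} = \left(-5\right)^{2} = 25$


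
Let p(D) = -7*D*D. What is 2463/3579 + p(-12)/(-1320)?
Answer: 95261/65615 ≈ 1.4518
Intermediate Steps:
p(D) = -7*D**2
2463/3579 + p(-12)/(-1320) = 2463/3579 - 7*(-12)**2/(-1320) = 2463*(1/3579) - 7*144*(-1/1320) = 821/1193 - 1008*(-1/1320) = 821/1193 + 42/55 = 95261/65615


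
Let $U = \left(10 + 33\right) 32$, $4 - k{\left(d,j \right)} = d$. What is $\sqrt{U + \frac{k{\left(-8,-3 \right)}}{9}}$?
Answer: $\frac{2 \sqrt{3099}}{3} \approx 37.112$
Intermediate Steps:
$k{\left(d,j \right)} = 4 - d$
$U = 1376$ ($U = 43 \cdot 32 = 1376$)
$\sqrt{U + \frac{k{\left(-8,-3 \right)}}{9}} = \sqrt{1376 + \frac{4 - -8}{9}} = \sqrt{1376 + \frac{4 + 8}{9}} = \sqrt{1376 + \frac{1}{9} \cdot 12} = \sqrt{1376 + \frac{4}{3}} = \sqrt{\frac{4132}{3}} = \frac{2 \sqrt{3099}}{3}$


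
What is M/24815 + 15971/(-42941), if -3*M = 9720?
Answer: -107089841/213116183 ≈ -0.50249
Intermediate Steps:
M = -3240 (M = -1/3*9720 = -3240)
M/24815 + 15971/(-42941) = -3240/24815 + 15971/(-42941) = -3240*1/24815 + 15971*(-1/42941) = -648/4963 - 15971/42941 = -107089841/213116183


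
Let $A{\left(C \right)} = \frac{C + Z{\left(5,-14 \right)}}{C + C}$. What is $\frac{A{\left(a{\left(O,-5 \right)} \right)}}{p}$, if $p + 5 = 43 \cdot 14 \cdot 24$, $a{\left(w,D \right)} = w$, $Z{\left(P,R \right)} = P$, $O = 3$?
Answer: $\frac{4}{43329} \approx 9.2317 \cdot 10^{-5}$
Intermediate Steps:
$A{\left(C \right)} = \frac{5 + C}{2 C}$ ($A{\left(C \right)} = \frac{C + 5}{C + C} = \frac{5 + C}{2 C}$)
$p = 14443$ ($p = -5 + 43 \cdot 14 \cdot 24 = -5 + 602 \cdot 24 = -5 + 14448 = 14443$)
$\frac{A{\left(a{\left(O,-5 \right)} \right)}}{p} = \frac{\frac{1}{2} \cdot \frac{1}{3} \left(5 + 3\right)}{14443} = \frac{1}{2} \cdot \frac{1}{3} \cdot 8 \cdot \frac{1}{14443} = \frac{4}{3} \cdot \frac{1}{14443} = \frac{4}{43329}$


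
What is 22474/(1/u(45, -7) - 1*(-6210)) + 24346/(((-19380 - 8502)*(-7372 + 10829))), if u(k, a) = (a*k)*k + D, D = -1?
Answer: 15353135250928781/4242663683265483 ≈ 3.6187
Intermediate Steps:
u(k, a) = -1 + a*k**2 (u(k, a) = (a*k)*k - 1 = a*k**2 - 1 = -1 + a*k**2)
22474/(1/u(45, -7) - 1*(-6210)) + 24346/(((-19380 - 8502)*(-7372 + 10829))) = 22474/(1/(-1 - 7*45**2) - 1*(-6210)) + 24346/(((-19380 - 8502)*(-7372 + 10829))) = 22474/(1/(-1 - 7*2025) + 6210) + 24346/((-27882*3457)) = 22474/(1/(-1 - 14175) + 6210) + 24346/(-96388074) = 22474/(1/(-14176) + 6210) + 24346*(-1/96388074) = 22474/(-1/14176 + 6210) - 12173/48194037 = 22474/(88032959/14176) - 12173/48194037 = 22474*(14176/88032959) - 12173/48194037 = 318591424/88032959 - 12173/48194037 = 15353135250928781/4242663683265483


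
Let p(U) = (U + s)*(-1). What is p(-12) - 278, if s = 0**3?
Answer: -266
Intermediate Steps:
s = 0
p(U) = -U (p(U) = (U + 0)*(-1) = U*(-1) = -U)
p(-12) - 278 = -1*(-12) - 278 = 12 - 278 = -266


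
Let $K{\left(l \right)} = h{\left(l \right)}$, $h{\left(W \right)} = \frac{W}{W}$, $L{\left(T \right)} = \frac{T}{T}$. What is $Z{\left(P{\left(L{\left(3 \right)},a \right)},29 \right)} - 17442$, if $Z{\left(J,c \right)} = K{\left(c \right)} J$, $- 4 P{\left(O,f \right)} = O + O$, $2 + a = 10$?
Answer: $- \frac{34885}{2} \approx -17443.0$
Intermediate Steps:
$L{\left(T \right)} = 1$
$a = 8$ ($a = -2 + 10 = 8$)
$h{\left(W \right)} = 1$
$K{\left(l \right)} = 1$
$P{\left(O,f \right)} = - \frac{O}{2}$ ($P{\left(O,f \right)} = - \frac{O + O}{4} = - \frac{2 O}{4} = - \frac{O}{2}$)
$Z{\left(J,c \right)} = J$ ($Z{\left(J,c \right)} = 1 J = J$)
$Z{\left(P{\left(L{\left(3 \right)},a \right)},29 \right)} - 17442 = \left(- \frac{1}{2}\right) 1 - 17442 = - \frac{1}{2} - 17442 = - \frac{34885}{2}$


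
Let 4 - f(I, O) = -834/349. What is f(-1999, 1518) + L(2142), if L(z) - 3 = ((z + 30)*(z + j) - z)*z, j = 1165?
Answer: 5367961326673/349 ≈ 1.5381e+10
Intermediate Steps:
L(z) = 3 + z*(-z + (30 + z)*(1165 + z)) (L(z) = 3 + ((z + 30)*(z + 1165) - z)*z = 3 + ((30 + z)*(1165 + z) - z)*z = 3 + (-z + (30 + z)*(1165 + z))*z = 3 + z*(-z + (30 + z)*(1165 + z)))
f(I, O) = 2230/349 (f(I, O) = 4 - (-834)/349 = 4 - 1*(-834/349) = 4 + 834/349 = 2230/349)
f(-1999, 1518) + L(2142) = 2230/349 + (3 + 2142³ + 1194*2142² + 34950*2142) = 2230/349 + (3 + 9827847288 + 1194*4588164 + 74862900) = 2230/349 + (3 + 9827847288 + 5478267816 + 74862900) = 2230/349 + 15380978007 = 5367961326673/349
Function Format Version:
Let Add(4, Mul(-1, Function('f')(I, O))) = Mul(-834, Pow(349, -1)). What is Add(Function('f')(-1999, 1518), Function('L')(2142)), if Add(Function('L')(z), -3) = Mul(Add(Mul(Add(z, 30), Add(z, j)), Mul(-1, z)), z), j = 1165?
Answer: Rational(5367961326673, 349) ≈ 1.5381e+10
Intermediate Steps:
Function('L')(z) = Add(3, Mul(z, Add(Mul(-1, z), Mul(Add(30, z), Add(1165, z))))) (Function('L')(z) = Add(3, Mul(Add(Mul(Add(z, 30), Add(z, 1165)), Mul(-1, z)), z)) = Add(3, Mul(Add(Mul(Add(30, z), Add(1165, z)), Mul(-1, z)), z)) = Add(3, Mul(Add(Mul(-1, z), Mul(Add(30, z), Add(1165, z))), z)) = Add(3, Mul(z, Add(Mul(-1, z), Mul(Add(30, z), Add(1165, z))))))
Function('f')(I, O) = Rational(2230, 349) (Function('f')(I, O) = Add(4, Mul(-1, Mul(-834, Pow(349, -1)))) = Add(4, Mul(-1, Mul(-834, Rational(1, 349)))) = Add(4, Mul(-1, Rational(-834, 349))) = Add(4, Rational(834, 349)) = Rational(2230, 349))
Add(Function('f')(-1999, 1518), Function('L')(2142)) = Add(Rational(2230, 349), Add(3, Pow(2142, 3), Mul(1194, Pow(2142, 2)), Mul(34950, 2142))) = Add(Rational(2230, 349), Add(3, 9827847288, Mul(1194, 4588164), 74862900)) = Add(Rational(2230, 349), Add(3, 9827847288, 5478267816, 74862900)) = Add(Rational(2230, 349), 15380978007) = Rational(5367961326673, 349)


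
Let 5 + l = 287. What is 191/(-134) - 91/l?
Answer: -16514/9447 ≈ -1.7481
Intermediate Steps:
l = 282 (l = -5 + 287 = 282)
191/(-134) - 91/l = 191/(-134) - 91/282 = 191*(-1/134) - 91*1/282 = -191/134 - 91/282 = -16514/9447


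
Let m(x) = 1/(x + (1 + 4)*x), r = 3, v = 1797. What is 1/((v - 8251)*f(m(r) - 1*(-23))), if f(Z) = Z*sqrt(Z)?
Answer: -27*sqrt(830)/555770075 ≈ -1.3996e-6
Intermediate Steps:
m(x) = 1/(6*x) (m(x) = 1/(x + 5*x) = 1/(6*x))
f(Z) = Z**(3/2)
1/((v - 8251)*f(m(r) - 1*(-23))) = 1/((1797 - 8251)*(((1/6)/3 - 1*(-23))**(3/2))) = 1/((-6454)*(((1/6)*(1/3) + 23)**(3/2))) = -1/(6454*(1/18 + 23)**(3/2)) = -54*sqrt(830)/172225/6454 = -27*sqrt(830)/555770075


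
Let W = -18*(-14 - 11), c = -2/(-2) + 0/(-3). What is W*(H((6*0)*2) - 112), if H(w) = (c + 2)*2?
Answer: -47700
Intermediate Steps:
c = 1 (c = -2*(-½) + 0*(-⅓) = 1 + 0 = 1)
H(w) = 6 (H(w) = (1 + 2)*2 = 3*2 = 6)
W = 450 (W = -18*(-25) = 450)
W*(H((6*0)*2) - 112) = 450*(6 - 112) = 450*(-106) = -47700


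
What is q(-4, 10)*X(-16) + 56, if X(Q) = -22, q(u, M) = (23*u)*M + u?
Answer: 20384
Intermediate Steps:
q(u, M) = u + 23*M*u (q(u, M) = 23*M*u + u = u + 23*M*u)
q(-4, 10)*X(-16) + 56 = -4*(1 + 23*10)*(-22) + 56 = -4*(1 + 230)*(-22) + 56 = -4*231*(-22) + 56 = -924*(-22) + 56 = 20328 + 56 = 20384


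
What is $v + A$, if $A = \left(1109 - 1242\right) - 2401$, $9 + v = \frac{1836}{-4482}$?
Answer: $- \frac{211103}{83} \approx -2543.4$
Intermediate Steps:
$v = - \frac{781}{83}$ ($v = -9 + \frac{1836}{-4482} = -9 + 1836 \left(- \frac{1}{4482}\right) = -9 - \frac{34}{83} = - \frac{781}{83} \approx -9.4096$)
$A = -2534$ ($A = -133 - 2401 = -2534$)
$v + A = - \frac{781}{83} - 2534 = - \frac{211103}{83}$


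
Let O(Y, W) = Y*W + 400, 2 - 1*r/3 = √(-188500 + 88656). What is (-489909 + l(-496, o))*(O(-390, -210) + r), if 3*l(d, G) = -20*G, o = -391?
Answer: -120323717542/3 + 2923814*I*√24961 ≈ -4.0108e+10 + 4.6194e+8*I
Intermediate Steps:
r = 6 - 6*I*√24961 (r = 6 - 3*√(-188500 + 88656) = 6 - 6*I*√24961 ≈ 6.0 - 947.94*I)
O(Y, W) = 400 + W*Y (O(Y, W) = W*Y + 400 = 400 + W*Y)
l(d, G) = -20*G/3 (l(d, G) = (-20*G)/3 = -20*G/3)
(-489909 + l(-496, o))*(O(-390, -210) + r) = (-489909 - 20/3*(-391))*((400 - 210*(-390)) + (6 - 6*I*√24961)) = (-489909 + 7820/3)*((400 + 81900) + (6 - 6*I*√24961)) = -1461907*(82300 + (6 - 6*I*√24961))/3 = -1461907*(82306 - 6*I*√24961)/3 = -120323717542/3 + 2923814*I*√24961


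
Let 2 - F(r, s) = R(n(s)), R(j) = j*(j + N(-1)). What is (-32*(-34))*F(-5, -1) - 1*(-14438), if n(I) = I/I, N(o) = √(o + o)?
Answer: 15526 - 1088*I*√2 ≈ 15526.0 - 1538.7*I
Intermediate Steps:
N(o) = √2*√o (N(o) = √(2*o) = √2*√o)
n(I) = 1
R(j) = j*(j + I*√2) (R(j) = j*(j + √2*√(-1)) = j*(j + √2*I) = j*(j + I*√2))
F(r, s) = 1 - I*√2 (F(r, s) = 2 - (1 + I*√2) = 2 + (-1 - I*√2) = 1 - I*√2)
(-32*(-34))*F(-5, -1) - 1*(-14438) = (-32*(-34))*(1 - I*√2) - 1*(-14438) = 1088*(1 - I*√2) + 14438 = (1088 - 1088*I*√2) + 14438 = 15526 - 1088*I*√2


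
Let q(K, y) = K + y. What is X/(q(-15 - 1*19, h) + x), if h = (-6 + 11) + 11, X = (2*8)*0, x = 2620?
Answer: 0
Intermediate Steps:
X = 0 (X = 16*0 = 0)
h = 16 (h = 5 + 11 = 16)
X/(q(-15 - 1*19, h) + x) = 0/(((-15 - 1*19) + 16) + 2620) = 0/(((-15 - 19) + 16) + 2620) = 0/((-34 + 16) + 2620) = 0/(-18 + 2620) = 0/2602 = 0*(1/2602) = 0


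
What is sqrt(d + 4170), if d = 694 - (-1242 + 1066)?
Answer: 12*sqrt(35) ≈ 70.993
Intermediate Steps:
d = 870 (d = 694 - 1*(-176) = 694 + 176 = 870)
sqrt(d + 4170) = sqrt(870 + 4170) = sqrt(5040) = 12*sqrt(35)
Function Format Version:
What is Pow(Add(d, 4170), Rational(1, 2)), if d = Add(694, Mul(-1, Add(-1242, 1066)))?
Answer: Mul(12, Pow(35, Rational(1, 2))) ≈ 70.993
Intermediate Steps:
d = 870 (d = Add(694, Mul(-1, -176)) = Add(694, 176) = 870)
Pow(Add(d, 4170), Rational(1, 2)) = Pow(Add(870, 4170), Rational(1, 2)) = Pow(5040, Rational(1, 2)) = Mul(12, Pow(35, Rational(1, 2)))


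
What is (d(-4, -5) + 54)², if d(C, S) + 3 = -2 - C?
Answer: 2809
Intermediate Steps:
d(C, S) = -5 - C (d(C, S) = -3 + (-2 - C) = -5 - C)
(d(-4, -5) + 54)² = ((-5 - 1*(-4)) + 54)² = ((-5 + 4) + 54)² = (-1 + 54)² = 53² = 2809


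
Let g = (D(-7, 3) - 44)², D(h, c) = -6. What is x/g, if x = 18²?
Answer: 81/625 ≈ 0.12960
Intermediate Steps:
x = 324
g = 2500 (g = (-6 - 44)² = (-50)² = 2500)
x/g = 324/2500 = 324*(1/2500) = 81/625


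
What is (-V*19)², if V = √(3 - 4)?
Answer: -361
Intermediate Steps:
V = I (V = √(-1) = I ≈ 1.0*I)
(-V*19)² = (-I*19)² = (-19*I)² = -361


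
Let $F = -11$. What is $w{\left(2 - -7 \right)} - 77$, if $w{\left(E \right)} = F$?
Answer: $-88$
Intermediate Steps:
$w{\left(E \right)} = -11$
$w{\left(2 - -7 \right)} - 77 = -11 - 77 = -88$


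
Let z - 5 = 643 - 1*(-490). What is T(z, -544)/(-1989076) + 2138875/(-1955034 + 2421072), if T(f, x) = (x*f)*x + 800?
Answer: -38174003411321/231746250222 ≈ -164.72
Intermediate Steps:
z = 1138 (z = 5 + (643 - 1*(-490)) = 5 + (643 + 490) = 5 + 1133 = 1138)
T(f, x) = 800 + f*x**2 (T(f, x) = (f*x)*x + 800 = f*x**2 + 800 = 800 + f*x**2)
T(z, -544)/(-1989076) + 2138875/(-1955034 + 2421072) = (800 + 1138*(-544)**2)/(-1989076) + 2138875/(-1955034 + 2421072) = (800 + 1138*295936)*(-1/1989076) + 2138875/466038 = (800 + 336775168)*(-1/1989076) + 2138875*(1/466038) = 336775968*(-1/1989076) + 2138875/466038 = -84193992/497269 + 2138875/466038 = -38174003411321/231746250222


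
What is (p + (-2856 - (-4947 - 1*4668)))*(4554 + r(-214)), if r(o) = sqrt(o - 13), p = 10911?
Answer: 80469180 + 17670*I*sqrt(227) ≈ 8.0469e+7 + 2.6623e+5*I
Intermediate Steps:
r(o) = sqrt(-13 + o)
(p + (-2856 - (-4947 - 1*4668)))*(4554 + r(-214)) = (10911 + (-2856 - (-4947 - 1*4668)))*(4554 + sqrt(-13 - 214)) = (10911 + (-2856 - (-4947 - 4668)))*(4554 + sqrt(-227)) = (10911 + (-2856 - 1*(-9615)))*(4554 + I*sqrt(227)) = (10911 + (-2856 + 9615))*(4554 + I*sqrt(227)) = (10911 + 6759)*(4554 + I*sqrt(227)) = 17670*(4554 + I*sqrt(227)) = 80469180 + 17670*I*sqrt(227)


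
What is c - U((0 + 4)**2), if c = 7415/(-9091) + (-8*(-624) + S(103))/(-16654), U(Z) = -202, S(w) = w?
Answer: 30413297773/151401514 ≈ 200.88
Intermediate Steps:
c = -169808055/151401514 (c = 7415/(-9091) + (-8*(-624) + 103)/(-16654) = 7415*(-1/9091) + (4992 + 103)*(-1/16654) = -7415/9091 + 5095*(-1/16654) = -7415/9091 - 5095/16654 = -169808055/151401514 ≈ -1.1216)
c - U((0 + 4)**2) = -169808055/151401514 - 1*(-202) = -169808055/151401514 + 202 = 30413297773/151401514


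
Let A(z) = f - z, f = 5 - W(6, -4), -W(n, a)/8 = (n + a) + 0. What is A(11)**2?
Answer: 100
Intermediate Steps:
W(n, a) = -8*a - 8*n (W(n, a) = -8*((n + a) + 0) = -8*((a + n) + 0) = -8*(a + n) = -8*a - 8*n)
f = 21 (f = 5 - (-8*(-4) - 8*6) = 5 - (32 - 48) = 5 - 1*(-16) = 5 + 16 = 21)
A(z) = 21 - z
A(11)**2 = (21 - 1*11)**2 = (21 - 11)**2 = 10**2 = 100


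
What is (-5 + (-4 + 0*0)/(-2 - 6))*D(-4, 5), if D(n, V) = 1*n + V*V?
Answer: -189/2 ≈ -94.500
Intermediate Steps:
D(n, V) = n + V²
(-5 + (-4 + 0*0)/(-2 - 6))*D(-4, 5) = (-5 + (-4 + 0*0)/(-2 - 6))*(-4 + 5²) = (-5 + (-4 + 0)/(-8))*(-4 + 25) = (-5 - 4*(-⅛))*21 = (-5 + ½)*21 = -9/2*21 = -189/2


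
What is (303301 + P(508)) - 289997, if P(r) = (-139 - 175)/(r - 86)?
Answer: 2806987/211 ≈ 13303.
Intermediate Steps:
P(r) = -314/(-86 + r)
(303301 + P(508)) - 289997 = (303301 - 314/(-86 + 508)) - 289997 = (303301 - 314/422) - 289997 = (303301 - 314*1/422) - 289997 = (303301 - 157/211) - 289997 = 63996354/211 - 289997 = 2806987/211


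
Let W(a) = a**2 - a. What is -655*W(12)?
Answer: -86460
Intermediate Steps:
-655*W(12) = -7860*(-1 + 12) = -7860*11 = -655*132 = -86460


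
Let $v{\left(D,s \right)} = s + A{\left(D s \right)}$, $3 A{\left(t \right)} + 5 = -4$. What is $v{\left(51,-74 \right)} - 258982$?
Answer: $-259059$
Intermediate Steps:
$A{\left(t \right)} = -3$ ($A{\left(t \right)} = - \frac{5}{3} + \frac{1}{3} \left(-4\right) = - \frac{5}{3} - \frac{4}{3} = -3$)
$v{\left(D,s \right)} = -3 + s$ ($v{\left(D,s \right)} = s - 3 = -3 + s$)
$v{\left(51,-74 \right)} - 258982 = \left(-3 - 74\right) - 258982 = -77 - 258982 = -259059$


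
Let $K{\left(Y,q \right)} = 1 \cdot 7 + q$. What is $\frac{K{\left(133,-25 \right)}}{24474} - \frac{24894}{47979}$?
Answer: $- \frac{3766169}{7248383} \approx -0.51959$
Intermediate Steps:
$K{\left(Y,q \right)} = 7 + q$
$\frac{K{\left(133,-25 \right)}}{24474} - \frac{24894}{47979} = \frac{7 - 25}{24474} - \frac{24894}{47979} = \left(-18\right) \frac{1}{24474} - \frac{922}{1777} = - \frac{3}{4079} - \frac{922}{1777} = - \frac{3766169}{7248383}$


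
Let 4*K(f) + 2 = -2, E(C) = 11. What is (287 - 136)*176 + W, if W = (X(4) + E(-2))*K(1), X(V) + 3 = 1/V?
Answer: 106271/4 ≈ 26568.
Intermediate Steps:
K(f) = -1 (K(f) = -½ + (¼)*(-2) = -½ - ½ = -1)
X(V) = -3 + 1/V
W = -33/4 (W = ((-3 + 1/4) + 11)*(-1) = ((-3 + ¼) + 11)*(-1) = (-11/4 + 11)*(-1) = (33/4)*(-1) = -33/4 ≈ -8.2500)
(287 - 136)*176 + W = (287 - 136)*176 - 33/4 = 151*176 - 33/4 = 26576 - 33/4 = 106271/4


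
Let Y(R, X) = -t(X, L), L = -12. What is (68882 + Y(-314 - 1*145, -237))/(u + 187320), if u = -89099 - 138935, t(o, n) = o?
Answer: -69119/40714 ≈ -1.6977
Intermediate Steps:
Y(R, X) = -X
u = -228034
(68882 + Y(-314 - 1*145, -237))/(u + 187320) = (68882 - 1*(-237))/(-228034 + 187320) = (68882 + 237)/(-40714) = 69119*(-1/40714) = -69119/40714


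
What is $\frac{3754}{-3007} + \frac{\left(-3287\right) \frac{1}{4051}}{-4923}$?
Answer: $- \frac{74856412033}{59968820511} \approx -1.2483$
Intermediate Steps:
$\frac{3754}{-3007} + \frac{\left(-3287\right) \frac{1}{4051}}{-4923} = 3754 \left(- \frac{1}{3007}\right) + \left(-3287\right) \frac{1}{4051} \left(- \frac{1}{4923}\right) = - \frac{3754}{3007} - - \frac{3287}{19943073} = - \frac{3754}{3007} + \frac{3287}{19943073} = - \frac{74856412033}{59968820511}$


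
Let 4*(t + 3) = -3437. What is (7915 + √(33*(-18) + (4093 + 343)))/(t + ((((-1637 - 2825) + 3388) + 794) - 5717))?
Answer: -31660/27437 - 4*√3842/27437 ≈ -1.1630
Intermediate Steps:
t = -3449/4 (t = -3 + (¼)*(-3437) = -3 - 3437/4 = -3449/4 ≈ -862.25)
(7915 + √(33*(-18) + (4093 + 343)))/(t + ((((-1637 - 2825) + 3388) + 794) - 5717)) = (7915 + √(33*(-18) + (4093 + 343)))/(-3449/4 + ((((-1637 - 2825) + 3388) + 794) - 5717)) = (7915 + √(-594 + 4436))/(-3449/4 + (((-4462 + 3388) + 794) - 5717)) = (7915 + √3842)/(-3449/4 + ((-1074 + 794) - 5717)) = (7915 + √3842)/(-3449/4 + (-280 - 5717)) = (7915 + √3842)/(-3449/4 - 5997) = (7915 + √3842)/(-27437/4) = (7915 + √3842)*(-4/27437) = -31660/27437 - 4*√3842/27437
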